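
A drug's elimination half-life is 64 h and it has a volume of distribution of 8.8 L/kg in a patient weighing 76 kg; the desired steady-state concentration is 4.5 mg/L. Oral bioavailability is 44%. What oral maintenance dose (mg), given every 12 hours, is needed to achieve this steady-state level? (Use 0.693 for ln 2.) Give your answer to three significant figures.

889 mg

Vd = 8.8 L/kg × 76 kg = 668.8 L
k = 0.693/64 = 0.01083 h⁻¹, so CL = k·Vd = 0.01083 × 668.8 = 7.243 L/h
D = CL × Css × τ / F = 7.243 × 4.5 × 12 / 0.44 = 888.9 mg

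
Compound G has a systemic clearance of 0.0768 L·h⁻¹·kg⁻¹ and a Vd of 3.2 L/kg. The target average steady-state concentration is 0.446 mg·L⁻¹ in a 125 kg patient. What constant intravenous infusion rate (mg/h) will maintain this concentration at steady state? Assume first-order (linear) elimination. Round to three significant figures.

4.28 mg/h

CL = 0.0768 L·h⁻¹·kg⁻¹ × 125 kg = 9.600 L/h
At steady state, infusion rate equals elimination rate: rate in = CL × Css.
R₀ = 9.600 × 0.446 = 4.282 mg/h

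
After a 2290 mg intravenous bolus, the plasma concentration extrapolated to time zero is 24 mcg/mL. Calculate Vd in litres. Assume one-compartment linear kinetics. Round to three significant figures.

Immediately after an IV bolus, C₀ = Dose / Vd, so Vd = Dose / C₀.
Vd = 2290 / 24 = 95.42 L

95.4 L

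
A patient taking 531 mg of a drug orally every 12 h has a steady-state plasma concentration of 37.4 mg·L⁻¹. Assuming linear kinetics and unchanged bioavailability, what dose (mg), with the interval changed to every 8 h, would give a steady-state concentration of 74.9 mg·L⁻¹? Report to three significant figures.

For first-order elimination, Css ∝ F·D/(CL·τ); F and CL are unchanged, so Css ∝ D/τ.
D₂ = D₁ × (Css,target / Css,current) × (τ₂/τ₁) = 531 × (74.9/37.4) × (8/12) = 708.9 mg

709 mg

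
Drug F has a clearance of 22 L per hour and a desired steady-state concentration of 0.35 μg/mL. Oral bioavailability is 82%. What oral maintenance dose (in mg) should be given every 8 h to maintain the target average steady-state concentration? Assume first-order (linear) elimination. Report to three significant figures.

At steady state, dose per interval replaces the amount cleared in that interval: F·D/τ = CL·Css.
D = CL × Css × τ / F = 22.00 × 0.35 × 8 / 0.82 = 75.12 mg

75.1 mg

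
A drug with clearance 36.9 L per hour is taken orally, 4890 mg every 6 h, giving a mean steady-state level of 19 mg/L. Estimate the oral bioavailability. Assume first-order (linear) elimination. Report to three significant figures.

F·D/τ = CL·Css at steady state → F = CL·Css·τ / D.
F = 36.9 × 19 × 6 / 4890 = 0.860

0.860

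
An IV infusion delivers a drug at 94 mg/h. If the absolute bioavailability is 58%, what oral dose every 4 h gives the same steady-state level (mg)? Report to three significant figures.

648 mg

To maintain the same Css, the systemic dosing rate must be unchanged: F·D/τ = infusion rate.
D = rate × τ / F = 94 × 4 / 0.58 = 648.3 mg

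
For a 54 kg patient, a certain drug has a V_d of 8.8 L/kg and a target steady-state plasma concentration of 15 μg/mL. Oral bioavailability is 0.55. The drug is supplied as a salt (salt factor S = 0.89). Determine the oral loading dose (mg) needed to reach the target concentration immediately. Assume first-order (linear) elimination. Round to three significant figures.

Total Vd = 8.8 × 54 = 475.2 L
LD = Vd × C / F / S = 475.2 × 15.00 / 0.55 / 0.89 = 14560 mg

14600 mg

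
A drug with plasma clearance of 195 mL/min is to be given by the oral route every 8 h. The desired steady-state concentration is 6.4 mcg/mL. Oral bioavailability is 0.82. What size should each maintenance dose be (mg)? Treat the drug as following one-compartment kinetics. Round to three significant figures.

CL = 195 mL/min = 195 × 0.06 = 11.70 L/h
D = CL × Css × τ / F = 11.70 × 6.4 × 8 / 0.82 = 730.5 mg

731 mg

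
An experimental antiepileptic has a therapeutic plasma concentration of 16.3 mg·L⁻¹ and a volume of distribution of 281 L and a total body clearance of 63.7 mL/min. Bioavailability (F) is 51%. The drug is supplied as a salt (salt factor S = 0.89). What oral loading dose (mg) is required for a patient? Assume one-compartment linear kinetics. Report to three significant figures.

10100 mg

LD = Vd × C / F / S = 281.0 × 16.30 / 0.51 / 0.89 = 10090 mg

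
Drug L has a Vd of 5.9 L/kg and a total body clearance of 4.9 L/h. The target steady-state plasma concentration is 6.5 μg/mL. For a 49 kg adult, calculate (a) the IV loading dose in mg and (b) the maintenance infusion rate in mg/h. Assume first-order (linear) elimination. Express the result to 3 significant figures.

(a) 1880 mg; (b) 31.9 mg/h

Vd = 5.9 L/kg × 49 kg = 289.1 L
Loading: fill Vd to C_target → 289.1 L × 6.5 mg/L = 1879 mg
Maintenance: replace elimination → rate = CL × Css = 4.900 × 6.5 = 31.85 mg/h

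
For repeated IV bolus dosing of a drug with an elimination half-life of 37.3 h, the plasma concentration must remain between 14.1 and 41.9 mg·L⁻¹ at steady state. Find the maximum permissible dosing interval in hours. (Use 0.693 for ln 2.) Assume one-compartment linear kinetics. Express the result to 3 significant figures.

58.6 h

k = 0.693 / t½ = 0.693 / 37.3 = 0.01858 h⁻¹
Between IV bolus doses, concentration decays as C = C₀·e^(−kτ), so C_peak/C_trough = e^(kτ).
τ_max = ln(C_peak/C_trough) / k = ln(41.9/14.1) / 0.01858 = 1.089 / 0.01858 = 58.61 h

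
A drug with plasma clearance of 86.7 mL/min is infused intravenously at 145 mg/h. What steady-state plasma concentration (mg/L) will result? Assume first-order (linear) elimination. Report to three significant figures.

27.9 mg/L

CL = 86.7 mL/min × 60/1000 = 5.202 L/h
Css = rate / CL = 145 / 5.202 = 27.87 mg/L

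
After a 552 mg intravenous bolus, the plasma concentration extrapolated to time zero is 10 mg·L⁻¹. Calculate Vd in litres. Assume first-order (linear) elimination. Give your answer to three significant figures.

55.2 L

Immediately after an IV bolus, C₀ = Dose / Vd, so Vd = Dose / C₀.
Vd = 552 / 10 = 55.20 L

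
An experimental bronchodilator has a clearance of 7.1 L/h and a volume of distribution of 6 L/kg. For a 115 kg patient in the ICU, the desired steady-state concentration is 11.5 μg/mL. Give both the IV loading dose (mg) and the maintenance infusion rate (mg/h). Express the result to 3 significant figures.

Total Vd = 6 × 115 = 690.0 L
Loading: fill Vd to C_target → 690.0 L × 11.5 mg/L = 7935 mg
Infusion rate = 7.100 L/h × 11.5 mg/L = 81.65 mg/h

(a) 7940 mg; (b) 81.7 mg/h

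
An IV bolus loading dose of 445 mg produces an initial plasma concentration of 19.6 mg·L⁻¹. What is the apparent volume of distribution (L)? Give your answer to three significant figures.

Immediately after an IV bolus, C₀ = Dose / Vd, so Vd = Dose / C₀.
Vd = 445 / 19.6 = 22.70 L

22.7 L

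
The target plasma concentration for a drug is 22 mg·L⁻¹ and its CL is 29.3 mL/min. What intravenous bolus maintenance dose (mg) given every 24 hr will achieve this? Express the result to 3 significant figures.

928 mg

CL = 29.3 mL/min × 60/1000 = 1.758 L/h
At steady state, dose per interval replaces the amount cleared in that interval: D/τ = CL·Css.
D = CL × Css × τ = 1.758 × 22 × 24 = 928.2 mg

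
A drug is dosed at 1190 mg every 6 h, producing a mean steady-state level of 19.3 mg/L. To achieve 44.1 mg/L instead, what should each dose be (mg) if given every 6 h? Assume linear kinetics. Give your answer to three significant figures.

2720 mg

With linear kinetics, Css is proportional to dose rate (D/τ) at fixed clearance.
D₂ = D₁ × (Css,target / Css,current) = 1190 × 44.1/19.3 = 2719 mg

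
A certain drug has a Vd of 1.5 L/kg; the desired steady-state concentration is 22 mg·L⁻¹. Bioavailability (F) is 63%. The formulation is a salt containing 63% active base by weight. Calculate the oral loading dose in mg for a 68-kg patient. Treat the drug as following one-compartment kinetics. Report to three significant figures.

5650 mg

Total Vd = 1.5 × 68 = 102.0 L
The loading dose fills Vd to the target concentration.
LD = Vd × C / F / S = 102.0 × 22.00 / 0.63 / 0.63 = 5654 mg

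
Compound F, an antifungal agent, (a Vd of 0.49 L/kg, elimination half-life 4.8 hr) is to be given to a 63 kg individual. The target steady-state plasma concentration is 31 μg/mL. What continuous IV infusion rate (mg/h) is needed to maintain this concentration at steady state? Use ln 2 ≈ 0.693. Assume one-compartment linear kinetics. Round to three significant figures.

138 mg/h

Vd(total) = 63 kg × 0.49 L/kg = 30.87 L
k = 0.693/4.8 = 0.1444 h⁻¹, so CL = k·Vd = 0.1444 × 30.87 = 4.458 L/h
Infusion rate = CL × Css = 4.458 × 31 = 138.2 mg/h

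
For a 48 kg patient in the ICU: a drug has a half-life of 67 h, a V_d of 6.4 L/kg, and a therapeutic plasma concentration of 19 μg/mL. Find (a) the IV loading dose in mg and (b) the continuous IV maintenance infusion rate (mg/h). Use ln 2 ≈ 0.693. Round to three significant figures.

Total Vd = 6.4 × 48 = 307.2 L
LD = Vd × C = 307.2 × 19 = 5837 mg
CL = 0.693 × Vd / t½ = 0.693 × 307.2 / 67 = 3.177 L/h
Infusion rate = CL × Css = 3.177 × 19 = 60.36 mg/h

(a) 5840 mg; (b) 60.4 mg/h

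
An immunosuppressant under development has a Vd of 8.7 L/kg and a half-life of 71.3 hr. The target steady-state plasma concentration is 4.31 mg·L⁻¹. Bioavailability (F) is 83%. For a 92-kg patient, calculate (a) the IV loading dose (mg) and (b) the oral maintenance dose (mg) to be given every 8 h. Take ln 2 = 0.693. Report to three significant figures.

(a) 3450 mg; (b) 323 mg

Vd(total) = 92 kg × 8.7 L/kg = 800.4 L
LD = Vd × C = 800.4 × 4.31 = 3450 mg
CL = 0.693 × Vd / t½ = 0.693 × 800.4 / 71.3 = 7.779 L/h
D = CL × Css × τ / F = 7.779 × 4.31 × 8 / 0.83 = 323.2 mg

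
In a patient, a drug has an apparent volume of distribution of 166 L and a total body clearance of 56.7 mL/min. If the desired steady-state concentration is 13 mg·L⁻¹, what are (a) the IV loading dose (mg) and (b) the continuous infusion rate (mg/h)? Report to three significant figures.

Loading: fill Vd to C_target → 166.0 L × 13 mg/L = 2158 mg
Convert clearance: 56.7 mL/min × 60 min/h ÷ 1000 mL/L = 3.402 L/h
Maintenance: replace elimination → rate = CL × Css = 3.402 × 13 = 44.23 mg/h

(a) 2160 mg; (b) 44.2 mg/h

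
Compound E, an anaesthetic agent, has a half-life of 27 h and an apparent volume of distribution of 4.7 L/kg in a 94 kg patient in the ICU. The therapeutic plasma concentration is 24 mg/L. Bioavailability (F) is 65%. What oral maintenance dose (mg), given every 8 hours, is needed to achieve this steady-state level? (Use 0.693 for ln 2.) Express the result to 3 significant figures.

3350 mg

Vd = 4.7 L/kg × 94 kg = 441.8 L
CL = ln 2 · Vd / t½ = 0.693 × 441.8 / 27 = 11.34 L/h
D = CL × Css × τ / F = 11.34 × 24 × 8 / 0.65 = 3350 mg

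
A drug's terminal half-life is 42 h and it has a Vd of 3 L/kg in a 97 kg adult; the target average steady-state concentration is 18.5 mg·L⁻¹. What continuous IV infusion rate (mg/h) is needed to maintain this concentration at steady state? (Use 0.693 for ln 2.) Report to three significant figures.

Vd(total) = 97 kg × 3 L/kg = 291.0 L
k = 0.693/42 = 0.01650 h⁻¹, so CL = k·Vd = 0.01650 × 291.0 = 4.802 L/h
Infusion rate = CL × Css = 4.802 × 18.5 = 88.84 mg/h

88.8 mg/h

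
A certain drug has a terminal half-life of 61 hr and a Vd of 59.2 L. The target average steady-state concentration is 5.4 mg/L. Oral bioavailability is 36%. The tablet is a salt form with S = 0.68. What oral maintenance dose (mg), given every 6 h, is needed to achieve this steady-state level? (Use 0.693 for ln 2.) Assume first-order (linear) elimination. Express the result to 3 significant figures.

CL = ln 2 · Vd / t½ = 0.693 × 59.20 / 61 = 0.6726 L/h
D = CL × Css × τ / F / S = 0.6726 × 5.4 × 6 / 0.36 / 0.68 = 89.02 mg

89.0 mg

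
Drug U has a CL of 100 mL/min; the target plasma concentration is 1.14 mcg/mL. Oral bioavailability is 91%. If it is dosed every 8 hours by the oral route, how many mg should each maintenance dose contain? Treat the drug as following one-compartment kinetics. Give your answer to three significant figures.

Convert clearance: 100 mL/min × 60 min/h ÷ 1000 mL/L = 6.000 L/h
D = CL × Css × τ / F = 6.000 × 1.14 × 8 / 0.91 = 60.13 mg

60.1 mg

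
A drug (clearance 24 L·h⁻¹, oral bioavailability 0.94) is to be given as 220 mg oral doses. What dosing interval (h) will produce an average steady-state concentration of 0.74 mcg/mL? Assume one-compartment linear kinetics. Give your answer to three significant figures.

11.6 h

F·D/τ = CL·Css → τ = F·D / (CL·Css).
τ = 0.94 × 220 / (24 × 0.74) = 11.64 h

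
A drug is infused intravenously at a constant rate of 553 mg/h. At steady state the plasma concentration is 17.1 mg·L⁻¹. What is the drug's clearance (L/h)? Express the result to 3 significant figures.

At steady state, infusion rate = CL × Css, so CL = rate / Css.
CL = 553 / 17.1 = 32.34 L/h

32.3 L/h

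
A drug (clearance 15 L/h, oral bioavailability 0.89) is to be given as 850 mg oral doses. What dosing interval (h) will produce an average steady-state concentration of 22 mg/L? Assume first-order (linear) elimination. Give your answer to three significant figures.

2.29 h

F·D/τ = CL·Css → τ = F·D / (CL·Css).
τ = 0.89 × 850 / (15 × 22) = 2.292 h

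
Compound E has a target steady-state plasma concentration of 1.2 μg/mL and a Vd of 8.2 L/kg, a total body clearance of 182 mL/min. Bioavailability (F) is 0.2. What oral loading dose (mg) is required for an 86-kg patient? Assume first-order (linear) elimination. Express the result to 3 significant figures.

4230 mg

Vd = 8.2 L/kg × 86 kg = 705.2 L
LD is governed by Vd — clearance does not enter the loading-dose calculation.
LD = Vd × C / F = 705.2 × 1.200 / 0.2 = 4231 mg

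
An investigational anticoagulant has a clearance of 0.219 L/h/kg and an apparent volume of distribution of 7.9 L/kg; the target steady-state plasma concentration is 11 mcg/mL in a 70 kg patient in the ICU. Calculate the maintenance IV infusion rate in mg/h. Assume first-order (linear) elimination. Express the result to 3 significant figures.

169 mg/h

CL = 0.219 L/h/kg × 70 kg = 15.33 L/h
At steady state, infusion rate equals elimination rate: rate in = CL × Css.
R₀ = 15.33 × 11 = 168.6 mg/h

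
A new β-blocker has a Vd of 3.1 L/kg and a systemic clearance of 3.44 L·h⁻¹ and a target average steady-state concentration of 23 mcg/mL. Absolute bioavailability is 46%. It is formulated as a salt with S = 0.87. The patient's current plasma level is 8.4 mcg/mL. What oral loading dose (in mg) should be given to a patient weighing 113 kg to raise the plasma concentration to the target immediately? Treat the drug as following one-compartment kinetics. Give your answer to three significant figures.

Total Vd = 3.1 × 113 = 350.3 L
Concentration deficit ΔC = 23 − 8.4 = 14.60 mg/L
LD = Vd × ΔC / F / S = 350.3 × 14.60 / 0.46 / 0.87 = 12780 mg

12800 mg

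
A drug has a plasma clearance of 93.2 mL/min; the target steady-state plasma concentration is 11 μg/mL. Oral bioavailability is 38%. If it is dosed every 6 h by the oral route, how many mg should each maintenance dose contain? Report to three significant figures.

Convert clearance: 93.2 mL/min × 60 min/h ÷ 1000 mL/L = 5.592 L/h
At steady state, dose per interval replaces the amount cleared in that interval: F·D/τ = CL·Css.
D = CL × Css × τ / F = 5.592 × 11 × 6 / 0.38 = 971.2 mg

971 mg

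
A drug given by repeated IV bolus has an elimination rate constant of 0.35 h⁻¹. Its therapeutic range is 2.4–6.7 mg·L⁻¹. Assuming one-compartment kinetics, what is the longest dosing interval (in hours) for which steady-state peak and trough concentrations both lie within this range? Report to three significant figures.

Between IV bolus doses, concentration decays as C = C₀·e^(−kτ), so C_peak/C_trough = e^(kτ).
τ_max = ln(C_peak/C_trough) / k = ln(6.7/2.4) / 0.3500 = 1.027 / 0.3500 = 2.934 h

2.93 h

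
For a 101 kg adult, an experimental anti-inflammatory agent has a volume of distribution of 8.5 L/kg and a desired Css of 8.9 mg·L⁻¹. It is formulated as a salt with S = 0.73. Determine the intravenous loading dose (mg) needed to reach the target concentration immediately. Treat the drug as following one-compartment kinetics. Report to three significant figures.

10500 mg

Vd(total) = 101 kg × 8.5 L/kg = 858.5 L
LD = Vd × C / S = 858.5 × 8.900 / 0.73 = 10470 mg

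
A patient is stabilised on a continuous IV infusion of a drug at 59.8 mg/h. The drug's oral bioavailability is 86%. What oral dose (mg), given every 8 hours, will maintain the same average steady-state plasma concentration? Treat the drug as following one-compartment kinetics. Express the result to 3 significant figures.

556 mg

To maintain the same Css, the systemic dosing rate must be unchanged: F·D/τ = infusion rate.
D = rate × τ / F = 59.8 × 8 / 0.86 = 556.3 mg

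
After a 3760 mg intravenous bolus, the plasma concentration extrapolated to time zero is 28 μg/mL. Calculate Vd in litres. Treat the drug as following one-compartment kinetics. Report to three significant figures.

Immediately after an IV bolus, C₀ = Dose / Vd, so Vd = Dose / C₀.
Vd = 3760 / 28 = 134.3 L

134 L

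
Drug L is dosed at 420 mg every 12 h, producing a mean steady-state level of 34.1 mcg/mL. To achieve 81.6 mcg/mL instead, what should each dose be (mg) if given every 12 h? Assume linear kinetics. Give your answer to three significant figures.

For first-order elimination, Css ∝ F·D/(CL·τ); F and CL are unchanged, so Css ∝ D/τ.
D₂ = D₁ × (Css,target / Css,current) = 420 × 81.6/34.1 = 1005 mg

1010 mg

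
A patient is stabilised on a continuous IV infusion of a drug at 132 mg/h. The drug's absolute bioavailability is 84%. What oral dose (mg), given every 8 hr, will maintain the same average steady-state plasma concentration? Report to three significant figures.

To maintain the same Css, the systemic dosing rate must be unchanged: F·D/τ = infusion rate.
D = rate × τ / F = 132 × 8 / 0.84 = 1257 mg

1260 mg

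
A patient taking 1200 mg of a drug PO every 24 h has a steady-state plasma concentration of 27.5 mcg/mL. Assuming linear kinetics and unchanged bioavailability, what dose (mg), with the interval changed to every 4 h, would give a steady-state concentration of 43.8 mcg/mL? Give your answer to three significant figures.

319 mg

With linear kinetics, Css is proportional to dose rate (D/τ) at fixed clearance.
D₂ = D₁ × (Css,target / Css,current) × (τ₂/τ₁) = 1200 × (43.8/27.5) × (4/24) = 318.5 mg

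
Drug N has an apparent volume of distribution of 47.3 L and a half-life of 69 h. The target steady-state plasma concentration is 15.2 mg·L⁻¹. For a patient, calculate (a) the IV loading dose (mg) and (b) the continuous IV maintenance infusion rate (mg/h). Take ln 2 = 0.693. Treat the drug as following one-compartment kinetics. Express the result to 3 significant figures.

(a) 719 mg; (b) 7.22 mg/h

LD = Vd × C = 47.30 × 15.2 = 719.0 mg
CL = 0.693 × Vd / t½ = 0.693 × 47.30 / 69 = 0.4751 L/h
Infusion rate = CL × Css = 0.4751 × 15.2 = 7.222 mg/h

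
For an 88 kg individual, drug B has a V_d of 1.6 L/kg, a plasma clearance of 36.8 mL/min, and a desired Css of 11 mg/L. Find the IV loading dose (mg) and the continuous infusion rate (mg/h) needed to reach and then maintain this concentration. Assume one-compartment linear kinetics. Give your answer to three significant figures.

(a) 1550 mg; (b) 24.3 mg/h

Vd(total) = 88 kg × 1.6 L/kg = 140.8 L
Loading dose = Vd × C = 140.8 × 11 = 1549 mg
CL = 36.8 mL/min × 60/1000 = 2.208 L/h
Infusion rate = 2.208 L/h × 11 mg/L = 24.29 mg/h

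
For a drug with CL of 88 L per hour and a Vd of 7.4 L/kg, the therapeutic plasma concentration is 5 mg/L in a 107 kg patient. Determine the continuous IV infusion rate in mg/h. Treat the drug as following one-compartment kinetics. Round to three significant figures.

440 mg/h

Vd does not affect the maintenance rate; only clearance governs steady-state input.
R₀ = 88.00 × 5 = 440.0 mg/h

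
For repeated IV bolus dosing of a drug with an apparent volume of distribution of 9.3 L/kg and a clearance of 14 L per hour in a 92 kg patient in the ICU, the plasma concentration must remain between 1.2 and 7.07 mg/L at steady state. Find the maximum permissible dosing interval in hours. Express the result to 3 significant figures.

Vd = 9.3 L/kg × 92 kg = 855.6 L
k = CL / Vd = 14.00 / 855.6 = 0.01636 h⁻¹
Between IV bolus doses, concentration decays as C = C₀·e^(−kτ), so C_peak/C_trough = e^(kτ).
τ_max = ln(C_peak/C_trough) / k = ln(7.07/1.2) / 0.01636 = 1.774 / 0.01636 = 108.4 h

108 h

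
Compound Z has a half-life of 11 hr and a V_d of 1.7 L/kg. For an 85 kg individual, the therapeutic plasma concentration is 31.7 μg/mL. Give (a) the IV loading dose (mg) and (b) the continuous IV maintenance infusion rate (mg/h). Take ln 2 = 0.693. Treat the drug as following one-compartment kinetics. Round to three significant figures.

Vd = 1.7 L/kg × 85 kg = 144.5 L
LD = Vd × C = 144.5 × 31.7 = 4581 mg
CL = 0.693 × Vd / t½ = 0.693 × 144.5 / 11 = 9.104 L/h
Infusion rate = CL × Css = 9.104 × 31.7 = 288.6 mg/h

(a) 4580 mg; (b) 289 mg/h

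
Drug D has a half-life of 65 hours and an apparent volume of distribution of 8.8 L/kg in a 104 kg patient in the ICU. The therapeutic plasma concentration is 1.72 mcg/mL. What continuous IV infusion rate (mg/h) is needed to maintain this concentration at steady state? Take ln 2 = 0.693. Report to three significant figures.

Total Vd = 8.8 × 104 = 915.2 L
CL = ln 2 · Vd / t½ = 0.693 × 915.2 / 65 = 9.757 L/h
Infusion rate = CL × Css = 9.757 × 1.72 = 16.78 mg/h

16.8 mg/h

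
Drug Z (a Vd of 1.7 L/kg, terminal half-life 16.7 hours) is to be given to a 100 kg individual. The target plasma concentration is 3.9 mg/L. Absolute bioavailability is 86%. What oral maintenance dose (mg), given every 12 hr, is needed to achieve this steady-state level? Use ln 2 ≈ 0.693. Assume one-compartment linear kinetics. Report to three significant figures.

384 mg

Vd(total) = 100 kg × 1.7 L/kg = 170.0 L
CL = ln 2 · Vd / t½ = 0.693 × 170.0 / 16.7 = 7.054 L/h
D = CL × Css × τ / F = 7.054 × 3.9 × 12 / 0.86 = 383.9 mg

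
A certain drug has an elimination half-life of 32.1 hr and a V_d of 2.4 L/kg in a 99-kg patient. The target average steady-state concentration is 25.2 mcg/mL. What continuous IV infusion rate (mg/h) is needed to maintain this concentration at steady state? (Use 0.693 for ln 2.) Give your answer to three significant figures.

Total Vd = 2.4 × 99 = 237.6 L
CL = ln 2 · Vd / t½ = 0.693 × 237.6 / 32.1 = 5.129 L/h
Infusion rate = CL × Css = 5.129 × 25.2 = 129.3 mg/h

129 mg/h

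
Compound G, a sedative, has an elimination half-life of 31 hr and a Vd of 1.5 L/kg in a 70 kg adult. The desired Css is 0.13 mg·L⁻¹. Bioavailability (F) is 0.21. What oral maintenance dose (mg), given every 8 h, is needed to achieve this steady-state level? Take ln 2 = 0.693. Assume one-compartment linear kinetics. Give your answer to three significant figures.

11.6 mg

Total Vd = 1.5 × 70 = 105.0 L
CL = 0.693 × Vd / t½ = 0.693 × 105.0 / 31 = 2.347 L/h
D = CL × Css × τ / F = 2.347 × 0.13 × 8 / 0.21 = 11.62 mg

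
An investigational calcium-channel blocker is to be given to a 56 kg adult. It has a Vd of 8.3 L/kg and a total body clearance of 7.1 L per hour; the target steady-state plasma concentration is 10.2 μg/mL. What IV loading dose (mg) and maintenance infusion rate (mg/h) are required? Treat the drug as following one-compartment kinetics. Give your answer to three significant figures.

(a) 4740 mg; (b) 72.4 mg/h

Total Vd = 8.3 × 56 = 464.8 L
Loading dose = Vd × C = 464.8 × 10.2 = 4741 mg
Maintenance: replace elimination → rate = CL × Css = 7.100 × 10.2 = 72.42 mg/h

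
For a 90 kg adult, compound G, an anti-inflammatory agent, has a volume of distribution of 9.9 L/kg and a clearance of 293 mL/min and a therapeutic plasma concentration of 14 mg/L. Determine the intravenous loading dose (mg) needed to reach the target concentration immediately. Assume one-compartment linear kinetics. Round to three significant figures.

12500 mg

Vd = 9.9 L/kg × 90 kg = 891.0 L
LD = Vd × C = 891.0 × 14.00 = 12470 mg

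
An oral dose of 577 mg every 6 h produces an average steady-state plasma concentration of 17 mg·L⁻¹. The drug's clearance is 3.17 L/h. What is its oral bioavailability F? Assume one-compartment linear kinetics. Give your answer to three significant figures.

F·D/τ = CL·Css at steady state → F = CL·Css·τ / D.
F = 3.17 × 17 × 6 / 577 = 0.560

0.560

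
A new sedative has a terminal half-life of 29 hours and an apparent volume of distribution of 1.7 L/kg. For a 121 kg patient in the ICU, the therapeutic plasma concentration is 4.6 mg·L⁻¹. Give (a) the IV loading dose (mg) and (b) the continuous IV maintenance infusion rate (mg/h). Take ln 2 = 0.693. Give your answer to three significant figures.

(a) 946 mg; (b) 22.6 mg/h

Vd = 1.7 L/kg × 121 kg = 205.7 L
LD = Vd × C = 205.7 × 4.6 = 946.2 mg
CL = 0.693 × Vd / t½ = 0.693 × 205.7 / 29 = 4.916 L/h
Infusion rate = CL × Css = 4.916 × 4.6 = 22.61 mg/h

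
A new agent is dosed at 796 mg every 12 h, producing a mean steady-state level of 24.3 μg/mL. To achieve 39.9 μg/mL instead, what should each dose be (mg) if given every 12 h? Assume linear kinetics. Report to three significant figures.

1310 mg

With linear kinetics, Css is proportional to dose rate (D/τ) at fixed clearance.
D₂ = D₁ × (Css,target / Css,current) = 796 × 39.9/24.3 = 1307 mg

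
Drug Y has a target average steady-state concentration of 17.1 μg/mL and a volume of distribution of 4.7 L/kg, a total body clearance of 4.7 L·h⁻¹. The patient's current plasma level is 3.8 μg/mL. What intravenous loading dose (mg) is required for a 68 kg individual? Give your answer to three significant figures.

4250 mg

Vd(total) = 68 kg × 4.7 L/kg = 319.6 L
Concentration deficit ΔC = 17.1 − 3.8 = 13.30 mg/L
LD = Vd × ΔC = 319.6 × 13.30 = 4251 mg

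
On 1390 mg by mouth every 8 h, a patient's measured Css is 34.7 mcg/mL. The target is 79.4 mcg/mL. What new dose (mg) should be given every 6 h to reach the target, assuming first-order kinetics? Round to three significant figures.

2390 mg

For first-order elimination, Css ∝ F·D/(CL·τ); F and CL are unchanged, so Css ∝ D/τ.
D₂ = D₁ × (Css,target / Css,current) × (τ₂/τ₁) = 1390 × (79.4/34.7) × (6/8) = 2385 mg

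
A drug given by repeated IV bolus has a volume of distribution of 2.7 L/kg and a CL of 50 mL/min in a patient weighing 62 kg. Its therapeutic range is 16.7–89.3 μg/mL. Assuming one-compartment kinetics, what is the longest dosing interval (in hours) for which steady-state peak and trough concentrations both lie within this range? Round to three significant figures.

Vd(total) = 62 kg × 2.7 L/kg = 167.4 L
Convert clearance: 50 mL/min × 60 min/h ÷ 1000 mL/L = 3.000 L/h
k = CL / Vd = 3.000 / 167.4 = 0.01792 h⁻¹
Between IV bolus doses, concentration decays as C = C₀·e^(−kτ), so C_peak/C_trough = e^(kτ).
τ_max = ln(C_peak/C_trough) / k = ln(89.3/16.7) / 0.01792 = 1.677 / 0.01792 = 93.58 h

93.6 h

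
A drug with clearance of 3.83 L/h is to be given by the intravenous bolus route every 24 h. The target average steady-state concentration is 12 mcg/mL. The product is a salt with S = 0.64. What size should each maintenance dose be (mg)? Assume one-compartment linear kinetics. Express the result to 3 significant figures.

1720 mg

At steady state, dose per interval replaces the amount cleared in that interval: S·D/τ = CL·Css.
D = CL × Css × τ / S = 3.830 × 12 × 24 / 0.64 = 1724 mg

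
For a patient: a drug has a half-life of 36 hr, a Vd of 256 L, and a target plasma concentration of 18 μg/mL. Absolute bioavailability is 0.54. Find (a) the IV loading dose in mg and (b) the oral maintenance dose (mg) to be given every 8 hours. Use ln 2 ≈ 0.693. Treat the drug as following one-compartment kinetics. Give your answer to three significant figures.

(a) 4610 mg; (b) 1310 mg

LD = Vd × C = 256.0 × 18 = 4608 mg
CL = 0.693 × Vd / t½ = 0.693 × 256.0 / 36 = 4.928 L/h
D = CL × Css × τ / F = 4.928 × 18 × 8 / 0.54 = 1314 mg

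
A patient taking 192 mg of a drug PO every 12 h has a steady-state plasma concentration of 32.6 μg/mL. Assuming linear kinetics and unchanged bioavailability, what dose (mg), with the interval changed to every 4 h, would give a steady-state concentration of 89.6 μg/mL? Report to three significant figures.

176 mg

With linear kinetics, Css is proportional to dose rate (D/τ) at fixed clearance.
D₂ = D₁ × (Css,target / Css,current) × (τ₂/τ₁) = 192 × (89.6/32.6) × (4/12) = 175.9 mg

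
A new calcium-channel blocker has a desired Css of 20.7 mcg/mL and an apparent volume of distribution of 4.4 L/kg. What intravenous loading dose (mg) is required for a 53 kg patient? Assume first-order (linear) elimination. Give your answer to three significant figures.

Vd = 4.4 L/kg × 53 kg = 233.2 L
The loading dose fills Vd to the target concentration.
LD = Vd × C = 233.2 × 20.70 = 4827 mg

4830 mg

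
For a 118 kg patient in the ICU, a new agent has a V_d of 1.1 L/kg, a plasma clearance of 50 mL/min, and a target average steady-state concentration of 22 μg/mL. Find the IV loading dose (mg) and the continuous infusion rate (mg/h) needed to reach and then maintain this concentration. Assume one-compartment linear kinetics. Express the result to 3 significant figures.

Vd = 1.1 L/kg × 118 kg = 129.8 L
Loading dose = Vd × C = 129.8 × 22 = 2856 mg
CL = 50 mL/min = 50 × 0.06 = 3.000 L/h
Infusion rate = 3.000 L/h × 22 mg/L = 66.00 mg/h

(a) 2860 mg; (b) 66.0 mg/h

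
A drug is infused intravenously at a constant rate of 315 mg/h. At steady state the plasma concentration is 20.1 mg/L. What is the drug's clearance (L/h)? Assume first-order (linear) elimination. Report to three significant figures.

At steady state, infusion rate = CL × Css, so CL = rate / Css.
CL = 315 / 20.1 = 15.67 L/h

15.7 L/h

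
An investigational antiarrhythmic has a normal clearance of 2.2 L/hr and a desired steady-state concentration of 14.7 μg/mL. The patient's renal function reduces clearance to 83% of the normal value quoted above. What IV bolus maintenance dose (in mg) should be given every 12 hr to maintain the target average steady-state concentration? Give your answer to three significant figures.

Patient clearance = 0.83 × 2.200 = 1.826 L/h
D = CL × Css × τ = 1.826 × 14.7 × 12 = 322.1 mg

322 mg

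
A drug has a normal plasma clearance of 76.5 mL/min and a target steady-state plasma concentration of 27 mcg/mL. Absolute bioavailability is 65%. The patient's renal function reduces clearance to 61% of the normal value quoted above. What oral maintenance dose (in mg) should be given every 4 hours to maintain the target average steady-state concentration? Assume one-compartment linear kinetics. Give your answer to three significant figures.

CL = 76.5 mL/min = 76.5 × 0.06 = 4.590 L/h
Patient clearance = 0.61 × 4.590 = 2.800 L/h
D = CL × Css × τ / F = 2.800 × 27 × 4 / 0.65 = 465.2 mg

465 mg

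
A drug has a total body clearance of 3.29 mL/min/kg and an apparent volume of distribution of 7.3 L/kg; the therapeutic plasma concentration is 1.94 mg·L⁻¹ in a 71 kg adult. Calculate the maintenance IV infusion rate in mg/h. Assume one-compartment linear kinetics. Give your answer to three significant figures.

27.2 mg/h

CL = 3.29 mL/min/kg × 71 kg = 233.6 mL/min = 233.6 × 60/1000 = 14.02 L/h
At steady state, infusion rate equals elimination rate: rate in = CL × Css.
R₀ = 14.02 × 1.94 = 27.20 mg/h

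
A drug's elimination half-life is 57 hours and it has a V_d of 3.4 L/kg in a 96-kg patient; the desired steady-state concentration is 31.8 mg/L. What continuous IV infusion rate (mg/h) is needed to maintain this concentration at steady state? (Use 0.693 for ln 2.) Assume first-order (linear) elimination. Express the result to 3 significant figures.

126 mg/h

Total Vd = 3.4 × 96 = 326.4 L
CL = 0.693 × Vd / t½ = 0.693 × 326.4 / 57 = 3.968 L/h
Infusion rate = CL × Css = 3.968 × 31.8 = 126.2 mg/h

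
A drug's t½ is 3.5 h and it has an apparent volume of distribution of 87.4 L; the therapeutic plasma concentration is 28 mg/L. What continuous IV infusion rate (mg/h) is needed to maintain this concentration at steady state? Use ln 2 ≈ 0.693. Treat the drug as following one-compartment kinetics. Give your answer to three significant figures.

CL = ln 2 · Vd / t½ = 0.693 × 87.40 / 3.5 = 17.31 L/h
Infusion rate = CL × Css = 17.31 × 28 = 484.7 mg/h

485 mg/h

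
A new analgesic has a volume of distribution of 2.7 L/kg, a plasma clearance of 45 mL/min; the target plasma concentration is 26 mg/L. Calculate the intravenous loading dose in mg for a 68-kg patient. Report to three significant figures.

Vd = 2.7 L/kg × 68 kg = 183.6 L
LD = Vd × C = 183.6 × 26.00 = 4774 mg

4770 mg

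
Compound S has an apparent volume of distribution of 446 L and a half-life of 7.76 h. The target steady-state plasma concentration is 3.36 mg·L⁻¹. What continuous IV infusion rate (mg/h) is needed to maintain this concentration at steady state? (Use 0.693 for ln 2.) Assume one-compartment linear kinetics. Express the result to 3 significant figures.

134 mg/h

CL = ln 2 · Vd / t½ = 0.693 × 446.0 / 7.76 = 39.83 L/h
Infusion rate = CL × Css = 39.83 × 3.36 = 133.8 mg/h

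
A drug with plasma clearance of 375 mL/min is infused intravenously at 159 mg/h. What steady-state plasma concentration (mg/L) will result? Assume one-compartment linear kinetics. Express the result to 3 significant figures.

CL = 375 mL/min × 60/1000 = 22.50 L/h
Css = rate / CL = 159 / 22.50 = 7.067 mg/L

7.07 mg/L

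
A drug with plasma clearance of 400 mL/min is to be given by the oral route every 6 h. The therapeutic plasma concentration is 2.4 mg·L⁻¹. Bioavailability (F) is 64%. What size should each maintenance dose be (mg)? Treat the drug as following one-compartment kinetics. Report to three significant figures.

CL = 400 mL/min = 400 × 0.06 = 24.00 L/h
D = CL × Css × τ / F = 24.00 × 2.4 × 6 / 0.64 = 540.0 mg

540 mg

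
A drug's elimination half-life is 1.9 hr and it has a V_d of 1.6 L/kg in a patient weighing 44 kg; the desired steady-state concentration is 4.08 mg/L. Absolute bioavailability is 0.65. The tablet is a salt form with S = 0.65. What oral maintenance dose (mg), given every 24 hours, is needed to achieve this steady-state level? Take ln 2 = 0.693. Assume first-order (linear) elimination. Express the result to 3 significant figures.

Vd = 1.6 L/kg × 44 kg = 70.40 L
k = 0.693/1.9 = 0.3647 h⁻¹, so CL = k·Vd = 0.3647 × 70.40 = 25.67 L/h
D = CL × Css × τ / F / S = 25.67 × 4.08 × 24 / 0.65 / 0.65 = 5949 mg

5950 mg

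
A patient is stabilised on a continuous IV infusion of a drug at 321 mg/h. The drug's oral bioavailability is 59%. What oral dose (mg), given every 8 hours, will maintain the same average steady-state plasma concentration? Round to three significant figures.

To maintain the same Css, the systemic dosing rate must be unchanged: F·D/τ = infusion rate.
D = rate × τ / F = 321 × 8 / 0.59 = 4353 mg

4350 mg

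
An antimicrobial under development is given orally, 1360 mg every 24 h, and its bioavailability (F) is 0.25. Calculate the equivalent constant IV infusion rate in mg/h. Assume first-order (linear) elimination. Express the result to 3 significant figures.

14.2 mg/h

Equivalent systemic input: infusion rate = F·D/τ.
Rate = 0.25 × 1360 / 24 = 14.17 mg/h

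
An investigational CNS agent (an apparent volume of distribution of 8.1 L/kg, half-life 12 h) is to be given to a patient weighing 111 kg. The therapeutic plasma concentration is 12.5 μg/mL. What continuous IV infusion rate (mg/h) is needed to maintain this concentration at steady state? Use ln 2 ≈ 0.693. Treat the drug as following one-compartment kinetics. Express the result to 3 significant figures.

649 mg/h

Vd = 8.1 L/kg × 111 kg = 899.1 L
k = 0.693/12 = 0.05775 h⁻¹, so CL = k·Vd = 0.05775 × 899.1 = 51.92 L/h
Infusion rate = CL × Css = 51.92 × 12.5 = 649.0 mg/h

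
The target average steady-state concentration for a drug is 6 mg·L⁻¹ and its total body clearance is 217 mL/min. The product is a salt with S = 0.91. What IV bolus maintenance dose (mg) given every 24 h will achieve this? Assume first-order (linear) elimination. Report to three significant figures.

2060 mg

CL = 217 mL/min × 60/1000 = 13.02 L/h
D = CL × Css × τ / S = 13.02 × 6 × 24 / 0.91 = 2060 mg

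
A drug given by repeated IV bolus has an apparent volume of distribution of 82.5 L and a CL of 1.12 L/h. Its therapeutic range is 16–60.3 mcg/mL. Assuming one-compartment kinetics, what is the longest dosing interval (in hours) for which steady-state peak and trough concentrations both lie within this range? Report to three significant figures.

k = CL / Vd = 1.120 / 82.50 = 0.01358 h⁻¹
Between IV bolus doses, concentration decays as C = C₀·e^(−kτ), so C_peak/C_trough = e^(kτ).
τ_max = ln(C_peak/C_trough) / k = ln(60.3/16) / 0.01358 = 1.327 / 0.01358 = 97.72 h

97.7 h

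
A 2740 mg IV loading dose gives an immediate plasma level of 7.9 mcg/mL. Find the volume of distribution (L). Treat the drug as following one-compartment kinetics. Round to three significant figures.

347 L

Immediately after an IV bolus, C₀ = Dose / Vd, so Vd = Dose / C₀.
Vd = 2740 / 7.9 = 346.8 L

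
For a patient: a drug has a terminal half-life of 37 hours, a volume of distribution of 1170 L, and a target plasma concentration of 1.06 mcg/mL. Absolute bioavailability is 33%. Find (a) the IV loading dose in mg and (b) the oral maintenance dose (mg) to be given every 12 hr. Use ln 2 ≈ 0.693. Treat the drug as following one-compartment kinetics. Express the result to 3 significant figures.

(a) 1240 mg; (b) 845 mg

LD = Vd × C = 1170 × 1.06 = 1240 mg
CL = 0.693 × Vd / t½ = 0.693 × 1170 / 37 = 21.91 L/h
D = CL × Css × τ / F = 21.91 × 1.06 × 12 / 0.33 = 844.5 mg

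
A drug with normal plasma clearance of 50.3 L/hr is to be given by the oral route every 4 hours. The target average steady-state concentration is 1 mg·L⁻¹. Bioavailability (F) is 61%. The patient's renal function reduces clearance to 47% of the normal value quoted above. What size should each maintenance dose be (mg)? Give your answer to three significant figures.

Patient clearance = 0.47 × 50.30 = 23.64 L/h
At steady state, dose per interval replaces the amount cleared in that interval: F·D/τ = CL·Css.
D = CL × Css × τ / F = 23.64 × 1 × 4 / 0.61 = 155.0 mg

155 mg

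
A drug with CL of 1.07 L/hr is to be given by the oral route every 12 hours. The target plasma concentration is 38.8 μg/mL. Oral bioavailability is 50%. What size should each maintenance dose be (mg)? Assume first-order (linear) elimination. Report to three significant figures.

996 mg

D = CL × Css × τ / F = 1.070 × 38.8 × 12 / 0.5 = 996.4 mg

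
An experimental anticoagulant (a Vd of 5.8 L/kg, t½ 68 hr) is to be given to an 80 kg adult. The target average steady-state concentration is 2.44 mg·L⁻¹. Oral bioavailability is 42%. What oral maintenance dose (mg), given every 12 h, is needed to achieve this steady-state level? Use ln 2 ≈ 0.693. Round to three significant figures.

Vd(total) = 80 kg × 5.8 L/kg = 464.0 L
CL = ln 2 · Vd / t½ = 0.693 × 464.0 / 68 = 4.729 L/h
D = CL × Css × τ / F = 4.729 × 2.44 × 12 / 0.42 = 329.7 mg

330 mg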